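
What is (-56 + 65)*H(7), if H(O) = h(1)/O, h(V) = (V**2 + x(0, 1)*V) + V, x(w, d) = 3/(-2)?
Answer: 9/14 ≈ 0.64286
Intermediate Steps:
x(w, d) = -3/2 (x(w, d) = 3*(-1/2) = -3/2)
h(V) = V**2 - V/2 (h(V) = (V**2 - 3*V/2) + V = V**2 - V/2)
H(O) = 1/(2*O) (H(O) = (1*(-1/2 + 1))/O = (1*(1/2))/O = 1/(2*O))
(-56 + 65)*H(7) = (-56 + 65)*((1/2)/7) = 9*((1/2)*(1/7)) = 9*(1/14) = 9/14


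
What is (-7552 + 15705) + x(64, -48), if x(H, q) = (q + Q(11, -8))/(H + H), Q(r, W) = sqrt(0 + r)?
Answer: 65221/8 + sqrt(11)/128 ≈ 8152.6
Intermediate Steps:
Q(r, W) = sqrt(r)
x(H, q) = (q + sqrt(11))/(2*H) (x(H, q) = (q + sqrt(11))/(H + H) = (q + sqrt(11))/((2*H)) = (q + sqrt(11))*(1/(2*H)) = (q + sqrt(11))/(2*H))
(-7552 + 15705) + x(64, -48) = (-7552 + 15705) + (1/2)*(-48 + sqrt(11))/64 = 8153 + (1/2)*(1/64)*(-48 + sqrt(11)) = 8153 + (-3/8 + sqrt(11)/128) = 65221/8 + sqrt(11)/128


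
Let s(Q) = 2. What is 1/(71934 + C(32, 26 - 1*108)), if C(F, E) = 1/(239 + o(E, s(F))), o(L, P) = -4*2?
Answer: 231/16616755 ≈ 1.3902e-5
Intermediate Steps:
o(L, P) = -8
C(F, E) = 1/231 (C(F, E) = 1/(239 - 8) = 1/231)
1/(71934 + C(32, 26 - 1*108)) = 1/(71934 + 1/231) = 1/(16616755/231) = 231/16616755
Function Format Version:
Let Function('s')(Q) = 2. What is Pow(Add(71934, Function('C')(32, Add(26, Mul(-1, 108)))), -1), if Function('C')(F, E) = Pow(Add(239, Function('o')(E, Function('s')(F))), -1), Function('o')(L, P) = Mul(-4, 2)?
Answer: Rational(231, 16616755) ≈ 1.3902e-5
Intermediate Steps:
Function('o')(L, P) = -8
Function('C')(F, E) = Rational(1, 231) (Function('C')(F, E) = Pow(Add(239, -8), -1) = Pow(231, -1) = Rational(1, 231))
Pow(Add(71934, Function('C')(32, Add(26, Mul(-1, 108)))), -1) = Pow(Add(71934, Rational(1, 231)), -1) = Pow(Rational(16616755, 231), -1) = Rational(231, 16616755)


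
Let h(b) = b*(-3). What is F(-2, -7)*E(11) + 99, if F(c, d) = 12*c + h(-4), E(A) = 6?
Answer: 27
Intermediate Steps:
h(b) = -3*b
F(c, d) = 12 + 12*c (F(c, d) = 12*c - 3*(-4) = 12*c + 12 = 12 + 12*c)
F(-2, -7)*E(11) + 99 = (12 + 12*(-2))*6 + 99 = (12 - 24)*6 + 99 = -12*6 + 99 = -72 + 99 = 27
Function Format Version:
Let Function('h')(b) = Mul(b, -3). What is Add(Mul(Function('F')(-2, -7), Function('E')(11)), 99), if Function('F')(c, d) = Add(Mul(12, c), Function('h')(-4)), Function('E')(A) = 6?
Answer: 27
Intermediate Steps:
Function('h')(b) = Mul(-3, b)
Function('F')(c, d) = Add(12, Mul(12, c)) (Function('F')(c, d) = Add(Mul(12, c), Mul(-3, -4)) = Add(Mul(12, c), 12) = Add(12, Mul(12, c)))
Add(Mul(Function('F')(-2, -7), Function('E')(11)), 99) = Add(Mul(Add(12, Mul(12, -2)), 6), 99) = Add(Mul(Add(12, -24), 6), 99) = Add(Mul(-12, 6), 99) = Add(-72, 99) = 27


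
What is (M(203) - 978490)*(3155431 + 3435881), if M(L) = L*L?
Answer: -6177911502672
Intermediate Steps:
M(L) = L²
(M(203) - 978490)*(3155431 + 3435881) = (203² - 978490)*(3155431 + 3435881) = (41209 - 978490)*6591312 = -937281*6591312 = -6177911502672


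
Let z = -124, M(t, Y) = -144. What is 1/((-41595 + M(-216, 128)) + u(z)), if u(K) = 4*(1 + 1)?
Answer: -1/41731 ≈ -2.3963e-5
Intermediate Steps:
u(K) = 8 (u(K) = 4*2 = 8)
1/((-41595 + M(-216, 128)) + u(z)) = 1/((-41595 - 144) + 8) = 1/(-41739 + 8) = 1/(-41731) = -1/41731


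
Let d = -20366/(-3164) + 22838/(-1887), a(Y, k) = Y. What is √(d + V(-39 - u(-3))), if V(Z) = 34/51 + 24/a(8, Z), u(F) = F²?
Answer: I*√17817479582658/2985234 ≈ 1.414*I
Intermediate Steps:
V(Z) = 11/3 (V(Z) = 34/51 + 24/8 = 34*(1/51) + 24*(⅛) = ⅔ + 3 = 11/3)
d = -16914395/2985234 (d = -20366*(-1/3164) + 22838*(-1/1887) = 10183/1582 - 22838/1887 = -16914395/2985234 ≈ -5.6660)
√(d + V(-39 - u(-3))) = √(-16914395/2985234 + 11/3) = √(-5968537/2985234) = I*√17817479582658/2985234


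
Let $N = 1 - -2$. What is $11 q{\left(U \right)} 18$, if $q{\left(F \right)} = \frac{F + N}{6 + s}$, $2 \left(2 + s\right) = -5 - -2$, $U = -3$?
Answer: $0$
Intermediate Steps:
$N = 3$ ($N = 1 + 2 = 3$)
$s = - \frac{7}{2}$ ($s = -2 + \frac{-5 - -2}{2} = -2 + \frac{-5 + 2}{2} = -2 + \frac{1}{2} \left(-3\right) = -2 - \frac{3}{2} = - \frac{7}{2} \approx -3.5$)
$q{\left(F \right)} = \frac{6}{5} + \frac{2 F}{5}$ ($q{\left(F \right)} = \frac{F + 3}{6 - \frac{7}{2}} = \frac{3 + F}{\frac{5}{2}} = \left(3 + F\right) \frac{2}{5} = \frac{6}{5} + \frac{2 F}{5}$)
$11 q{\left(U \right)} 18 = 11 \left(\frac{6}{5} + \frac{2}{5} \left(-3\right)\right) 18 = 11 \left(\frac{6}{5} - \frac{6}{5}\right) 18 = 11 \cdot 0 \cdot 18 = 0 \cdot 18 = 0$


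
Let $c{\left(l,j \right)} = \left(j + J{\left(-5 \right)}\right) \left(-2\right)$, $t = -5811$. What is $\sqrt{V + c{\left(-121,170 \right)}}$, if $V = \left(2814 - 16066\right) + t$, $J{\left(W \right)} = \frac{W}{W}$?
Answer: $i \sqrt{19405} \approx 139.3 i$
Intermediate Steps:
$J{\left(W \right)} = 1$
$c{\left(l,j \right)} = -2 - 2 j$ ($c{\left(l,j \right)} = \left(j + 1\right) \left(-2\right) = \left(1 + j\right) \left(-2\right) = -2 - 2 j$)
$V = -19063$ ($V = \left(2814 - 16066\right) - 5811 = -13252 - 5811 = -19063$)
$\sqrt{V + c{\left(-121,170 \right)}} = \sqrt{-19063 - 342} = \sqrt{-19405} = i \sqrt{19405}$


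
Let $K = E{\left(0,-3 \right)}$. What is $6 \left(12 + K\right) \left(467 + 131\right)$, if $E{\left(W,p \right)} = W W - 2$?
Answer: $35880$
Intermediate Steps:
$E{\left(W,p \right)} = -2 + W^{2}$ ($E{\left(W,p \right)} = W^{2} - 2 = -2 + W^{2}$)
$K = -2$ ($K = -2 + 0^{2} = -2 + 0 = -2$)
$6 \left(12 + K\right) \left(467 + 131\right) = 6 \left(12 - 2\right) \left(467 + 131\right) = 6 \cdot 10 \cdot 598 = 60 \cdot 598 = 35880$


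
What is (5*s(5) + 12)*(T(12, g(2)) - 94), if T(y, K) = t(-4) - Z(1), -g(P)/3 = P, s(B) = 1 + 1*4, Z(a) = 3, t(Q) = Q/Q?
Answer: -3552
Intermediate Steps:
t(Q) = 1
s(B) = 5 (s(B) = 1 + 4 = 5)
g(P) = -3*P
T(y, K) = -2 (T(y, K) = 1 - 1*3 = 1 - 3 = -2)
(5*s(5) + 12)*(T(12, g(2)) - 94) = (5*5 + 12)*(-2 - 94) = (25 + 12)*(-96) = 37*(-96) = -3552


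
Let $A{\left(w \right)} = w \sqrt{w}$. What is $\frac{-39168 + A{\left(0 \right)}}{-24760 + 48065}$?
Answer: $- \frac{39168}{23305} \approx -1.6807$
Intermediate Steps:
$A{\left(w \right)} = w^{\frac{3}{2}}$
$\frac{-39168 + A{\left(0 \right)}}{-24760 + 48065} = \frac{-39168 + 0^{\frac{3}{2}}}{-24760 + 48065} = \frac{-39168 + 0}{23305} = \left(-39168\right) \frac{1}{23305} = - \frac{39168}{23305}$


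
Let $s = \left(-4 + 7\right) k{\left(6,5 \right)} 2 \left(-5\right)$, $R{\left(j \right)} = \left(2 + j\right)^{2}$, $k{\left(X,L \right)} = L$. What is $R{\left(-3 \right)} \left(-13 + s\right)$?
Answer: $-163$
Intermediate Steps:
$s = -150$ ($s = \left(-4 + 7\right) 5 \cdot 2 \left(-5\right) = 3 \cdot 10 \left(-5\right) = 3 \left(-50\right) = -150$)
$R{\left(-3 \right)} \left(-13 + s\right) = \left(2 - 3\right)^{2} \left(-13 - 150\right) = \left(-1\right)^{2} \left(-163\right) = 1 \left(-163\right) = -163$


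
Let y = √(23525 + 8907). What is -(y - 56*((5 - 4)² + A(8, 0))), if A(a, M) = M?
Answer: 56 - 4*√2027 ≈ -124.09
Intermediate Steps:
y = 4*√2027 (y = √32432 = 4*√2027 ≈ 180.09)
-(y - 56*((5 - 4)² + A(8, 0))) = -(4*√2027 - 56*((5 - 4)² + 0)) = -(4*√2027 - 56*(1² + 0)) = -(4*√2027 - 56*(1 + 0)) = -(4*√2027 - 56*1) = -(4*√2027 - 56) = -(-56 + 4*√2027) = 56 - 4*√2027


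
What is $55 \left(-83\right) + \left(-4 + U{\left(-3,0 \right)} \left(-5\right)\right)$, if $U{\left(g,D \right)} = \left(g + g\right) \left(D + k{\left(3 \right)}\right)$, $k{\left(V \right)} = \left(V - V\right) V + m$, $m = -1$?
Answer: $-4599$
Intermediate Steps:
$k{\left(V \right)} = -1$ ($k{\left(V \right)} = \left(V - V\right) V - 1 = 0 V - 1 = 0 - 1 = -1$)
$U{\left(g,D \right)} = 2 g \left(-1 + D\right)$ ($U{\left(g,D \right)} = \left(g + g\right) \left(D - 1\right) = 2 g \left(-1 + D\right)$)
$55 \left(-83\right) + \left(-4 + U{\left(-3,0 \right)} \left(-5\right)\right) = 55 \left(-83\right) + \left(-4 + 2 \left(-3\right) \left(-1 + 0\right) \left(-5\right)\right) = -4565 + \left(-4 + 2 \left(-3\right) \left(-1\right) \left(-5\right)\right) = -4565 + \left(-4 + 6 \left(-5\right)\right) = -4565 - 34 = -4599$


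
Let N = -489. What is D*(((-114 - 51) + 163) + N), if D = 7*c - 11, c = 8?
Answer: -22095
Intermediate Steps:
D = 45 (D = 7*8 - 11 = 56 - 11 = 45)
D*(((-114 - 51) + 163) + N) = 45*(((-114 - 51) + 163) - 489) = 45*((-165 + 163) - 489) = 45*(-2 - 489) = 45*(-491) = -22095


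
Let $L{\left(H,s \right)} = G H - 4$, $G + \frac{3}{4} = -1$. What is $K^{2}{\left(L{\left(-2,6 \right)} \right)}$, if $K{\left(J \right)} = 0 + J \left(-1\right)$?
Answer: $\frac{1}{4} \approx 0.25$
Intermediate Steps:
$G = - \frac{7}{4}$ ($G = - \frac{3}{4} - 1 = - \frac{7}{4} \approx -1.75$)
$L{\left(H,s \right)} = -4 - \frac{7 H}{4}$ ($L{\left(H,s \right)} = - \frac{7 H}{4} - 4 = -4 - \frac{7 H}{4}$)
$K{\left(J \right)} = - J$ ($K{\left(J \right)} = 0 - J = - J$)
$K^{2}{\left(L{\left(-2,6 \right)} \right)} = \left(- (-4 - - \frac{7}{2})\right)^{2} = \left(- (-4 + \frac{7}{2})\right)^{2} = \left(\left(-1\right) \left(- \frac{1}{2}\right)\right)^{2} = \left(\frac{1}{2}\right)^{2} = \frac{1}{4}$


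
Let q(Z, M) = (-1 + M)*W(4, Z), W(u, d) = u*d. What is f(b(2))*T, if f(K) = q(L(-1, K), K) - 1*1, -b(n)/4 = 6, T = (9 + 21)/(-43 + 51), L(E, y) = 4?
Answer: -6015/4 ≈ -1503.8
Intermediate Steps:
W(u, d) = d*u
T = 15/4 (T = 30/8 = 30*(⅛) = 15/4 ≈ 3.7500)
b(n) = -24 (b(n) = -4*6 = -24)
q(Z, M) = 4*Z*(-1 + M) (q(Z, M) = (-1 + M)*(Z*4) = (-1 + M)*(4*Z) = 4*Z*(-1 + M))
f(K) = -17 + 16*K (f(K) = 4*4*(-1 + K) - 1*1 = (-16 + 16*K) - 1 = -17 + 16*K)
f(b(2))*T = (-17 + 16*(-24))*(15/4) = (-17 - 384)*(15/4) = -401*15/4 = -6015/4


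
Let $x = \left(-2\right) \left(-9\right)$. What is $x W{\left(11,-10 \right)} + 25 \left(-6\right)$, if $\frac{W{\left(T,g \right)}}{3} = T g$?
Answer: $-6090$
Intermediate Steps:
$W{\left(T,g \right)} = 3 T g$
$x = 18$
$x W{\left(11,-10 \right)} + 25 \left(-6\right) = 18 \cdot 3 \cdot 11 \left(-10\right) + 25 \left(-6\right) = 18 \left(-330\right) - 150 = -5940 - 150 = -6090$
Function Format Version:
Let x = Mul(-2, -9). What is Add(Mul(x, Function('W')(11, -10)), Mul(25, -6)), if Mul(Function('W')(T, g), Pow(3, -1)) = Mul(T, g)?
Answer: -6090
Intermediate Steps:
Function('W')(T, g) = Mul(3, T, g) (Function('W')(T, g) = Mul(3, Mul(T, g)) = Mul(3, T, g))
x = 18
Add(Mul(x, Function('W')(11, -10)), Mul(25, -6)) = Add(Mul(18, Mul(3, 11, -10)), Mul(25, -6)) = Add(Mul(18, -330), -150) = Add(-5940, -150) = -6090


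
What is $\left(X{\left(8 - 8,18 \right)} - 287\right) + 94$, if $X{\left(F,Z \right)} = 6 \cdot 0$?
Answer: $-193$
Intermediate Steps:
$X{\left(F,Z \right)} = 0$
$\left(X{\left(8 - 8,18 \right)} - 287\right) + 94 = \left(0 - 287\right) + 94 = -287 + 94 = -193$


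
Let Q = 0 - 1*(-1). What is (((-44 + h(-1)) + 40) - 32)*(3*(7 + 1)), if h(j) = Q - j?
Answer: -816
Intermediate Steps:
Q = 1 (Q = 0 + 1 = 1)
h(j) = 1 - j
(((-44 + h(-1)) + 40) - 32)*(3*(7 + 1)) = (((-44 + (1 - 1*(-1))) + 40) - 32)*(3*(7 + 1)) = (((-44 + (1 + 1)) + 40) - 32)*(3*8) = (((-44 + 2) + 40) - 32)*24 = ((-42 + 40) - 32)*24 = (-2 - 32)*24 = -34*24 = -816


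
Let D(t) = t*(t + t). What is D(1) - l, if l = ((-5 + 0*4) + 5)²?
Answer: 2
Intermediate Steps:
l = 0 (l = ((-5 + 0) + 5)² = (-5 + 5)² = 0² = 0)
D(t) = 2*t² (D(t) = t*(2*t) = 2*t²)
D(1) - l = 2*1² - 1*0 = 2*1 + 0 = 2 + 0 = 2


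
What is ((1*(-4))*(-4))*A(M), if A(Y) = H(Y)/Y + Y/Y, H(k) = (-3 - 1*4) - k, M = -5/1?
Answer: 112/5 ≈ 22.400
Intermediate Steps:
M = -5 (M = -5*1 = -5)
H(k) = -7 - k (H(k) = (-3 - 4) - k = -7 - k)
A(Y) = 1 + (-7 - Y)/Y (A(Y) = (-7 - Y)/Y + Y/Y = (-7 - Y)/Y + 1 = 1 + (-7 - Y)/Y)
((1*(-4))*(-4))*A(M) = ((1*(-4))*(-4))*(-7/(-5)) = (-4*(-4))*(-7*(-⅕)) = 16*(7/5) = 112/5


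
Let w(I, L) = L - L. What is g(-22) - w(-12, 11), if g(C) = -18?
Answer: -18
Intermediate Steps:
w(I, L) = 0
g(-22) - w(-12, 11) = -18 - 1*0 = -18 + 0 = -18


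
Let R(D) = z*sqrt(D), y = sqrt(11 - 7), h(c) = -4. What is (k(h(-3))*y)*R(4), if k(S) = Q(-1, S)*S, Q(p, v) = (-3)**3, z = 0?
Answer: 0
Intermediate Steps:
Q(p, v) = -27
y = 2 (y = sqrt(4) = 2)
k(S) = -27*S
R(D) = 0 (R(D) = 0*sqrt(D) = 0)
(k(h(-3))*y)*R(4) = (-27*(-4)*2)*0 = (108*2)*0 = 216*0 = 0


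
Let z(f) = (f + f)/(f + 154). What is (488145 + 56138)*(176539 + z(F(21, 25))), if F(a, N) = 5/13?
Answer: 192846968752589/2007 ≈ 9.6087e+10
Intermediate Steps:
F(a, N) = 5/13 (F(a, N) = 5*(1/13) = 5/13)
z(f) = 2*f/(154 + f) (z(f) = (2*f)/(154 + f) = 2*f/(154 + f))
(488145 + 56138)*(176539 + z(F(21, 25))) = (488145 + 56138)*(176539 + 2*(5/13)/(154 + 5/13)) = 544283*(176539 + 2*(5/13)/(2007/13)) = 544283*(176539 + 2*(5/13)*(13/2007)) = 544283*(176539 + 10/2007) = 544283*(354313783/2007) = 192846968752589/2007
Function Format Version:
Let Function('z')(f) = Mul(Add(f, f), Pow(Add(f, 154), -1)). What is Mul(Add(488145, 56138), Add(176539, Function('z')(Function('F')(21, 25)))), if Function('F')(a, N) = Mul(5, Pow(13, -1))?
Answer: Rational(192846968752589, 2007) ≈ 9.6087e+10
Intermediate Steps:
Function('F')(a, N) = Rational(5, 13) (Function('F')(a, N) = Mul(5, Rational(1, 13)) = Rational(5, 13))
Function('z')(f) = Mul(2, f, Pow(Add(154, f), -1)) (Function('z')(f) = Mul(Mul(2, f), Pow(Add(154, f), -1)) = Mul(2, f, Pow(Add(154, f), -1)))
Mul(Add(488145, 56138), Add(176539, Function('z')(Function('F')(21, 25)))) = Mul(Add(488145, 56138), Add(176539, Mul(2, Rational(5, 13), Pow(Add(154, Rational(5, 13)), -1)))) = Mul(544283, Add(176539, Mul(2, Rational(5, 13), Pow(Rational(2007, 13), -1)))) = Mul(544283, Add(176539, Mul(2, Rational(5, 13), Rational(13, 2007)))) = Mul(544283, Add(176539, Rational(10, 2007))) = Mul(544283, Rational(354313783, 2007)) = Rational(192846968752589, 2007)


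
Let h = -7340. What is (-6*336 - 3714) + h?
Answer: -13070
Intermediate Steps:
(-6*336 - 3714) + h = (-6*336 - 3714) - 7340 = (-2016 - 3714) - 7340 = -5730 - 7340 = -13070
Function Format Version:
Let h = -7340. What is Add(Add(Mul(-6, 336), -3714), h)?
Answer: -13070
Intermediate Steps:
Add(Add(Mul(-6, 336), -3714), h) = Add(Add(Mul(-6, 336), -3714), -7340) = Add(Add(-2016, -3714), -7340) = Add(-5730, -7340) = -13070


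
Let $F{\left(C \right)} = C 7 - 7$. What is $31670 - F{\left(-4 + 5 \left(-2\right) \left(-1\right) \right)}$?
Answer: $31635$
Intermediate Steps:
$F{\left(C \right)} = -7 + 7 C$ ($F{\left(C \right)} = 7 C - 7 = -7 + 7 C$)
$31670 - F{\left(-4 + 5 \left(-2\right) \left(-1\right) \right)} = 31670 - \left(-7 + 7 \left(-4 + 5 \left(-2\right) \left(-1\right)\right)\right) = 31670 - \left(-7 + 7 \left(-4 - -10\right)\right) = 31670 - \left(-7 + 7 \left(-4 + 10\right)\right) = 31670 - \left(-7 + 7 \cdot 6\right) = 31670 - \left(-7 + 42\right) = 31670 - 35 = 31635$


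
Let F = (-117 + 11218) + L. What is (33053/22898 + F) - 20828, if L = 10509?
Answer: 17939289/22898 ≈ 783.44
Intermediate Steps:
F = 21610 (F = (-117 + 11218) + 10509 = 11101 + 10509 = 21610)
(33053/22898 + F) - 20828 = (33053/22898 + 21610) - 20828 = 494858833/22898 - 20828 = 17939289/22898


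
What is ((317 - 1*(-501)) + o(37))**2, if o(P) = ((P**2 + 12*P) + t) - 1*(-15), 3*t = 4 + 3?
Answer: 63123025/9 ≈ 7.0137e+6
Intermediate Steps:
t = 7/3 (t = (4 + 3)/3 = (1/3)*7 = 7/3 ≈ 2.3333)
o(P) = 52/3 + P**2 + 12*P (o(P) = ((P**2 + 12*P) + 7/3) - 1*(-15) = (7/3 + P**2 + 12*P) + 15 = 52/3 + P**2 + 12*P)
((317 - 1*(-501)) + o(37))**2 = ((317 - 1*(-501)) + (52/3 + 37**2 + 12*37))**2 = ((317 + 501) + (52/3 + 1369 + 444))**2 = (818 + 5491/3)**2 = (7945/3)**2 = 63123025/9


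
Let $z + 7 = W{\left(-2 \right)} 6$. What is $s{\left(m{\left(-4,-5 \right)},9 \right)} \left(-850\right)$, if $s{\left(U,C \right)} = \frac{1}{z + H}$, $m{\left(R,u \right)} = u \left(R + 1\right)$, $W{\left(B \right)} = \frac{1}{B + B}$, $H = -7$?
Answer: $\frac{1700}{31} \approx 54.839$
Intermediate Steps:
$W{\left(B \right)} = \frac{1}{2 B}$
$m{\left(R,u \right)} = u \left(1 + R\right)$
$z = - \frac{17}{2}$ ($z = -7 + \frac{1}{2 \left(-2\right)} 6 = -7 + \frac{1}{2} \left(- \frac{1}{2}\right) 6 = -7 - \frac{3}{2} = - \frac{17}{2} \approx -8.5$)
$s{\left(U,C \right)} = - \frac{2}{31}$ ($s{\left(U,C \right)} = \frac{1}{- \frac{17}{2} - 7} = \frac{1}{- \frac{31}{2}} = - \frac{2}{31}$)
$s{\left(m{\left(-4,-5 \right)},9 \right)} \left(-850\right) = \left(- \frac{2}{31}\right) \left(-850\right) = \frac{1700}{31}$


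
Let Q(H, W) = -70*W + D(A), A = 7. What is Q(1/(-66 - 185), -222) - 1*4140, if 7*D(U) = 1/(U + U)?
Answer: 1117201/98 ≈ 11400.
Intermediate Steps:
D(U) = 1/(14*U) (D(U) = 1/(7*(U + U)) = 1/(7*((2*U))) = (1/(2*U))/7 = 1/(14*U))
Q(H, W) = 1/98 - 70*W (Q(H, W) = -70*W + (1/14)/7 = -70*W + (1/14)*(⅐) = -70*W + 1/98 = 1/98 - 70*W)
Q(1/(-66 - 185), -222) - 1*4140 = (1/98 - 70*(-222)) - 1*4140 = (1/98 + 15540) - 4140 = 1522921/98 - 4140 = 1117201/98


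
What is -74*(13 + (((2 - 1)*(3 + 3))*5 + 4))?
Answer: -3478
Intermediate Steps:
-74*(13 + (((2 - 1)*(3 + 3))*5 + 4)) = -74*(13 + ((1*6)*5 + 4)) = -74*(13 + (6*5 + 4)) = -74*(13 + (30 + 4)) = -74*(13 + 34) = -74*47 = -3478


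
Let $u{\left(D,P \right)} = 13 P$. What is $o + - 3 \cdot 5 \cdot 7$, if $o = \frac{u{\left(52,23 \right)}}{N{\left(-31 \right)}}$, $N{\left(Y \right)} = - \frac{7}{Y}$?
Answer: $\frac{8534}{7} \approx 1219.1$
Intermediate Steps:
$o = \frac{9269}{7}$ ($o = \frac{13 \cdot 23}{\left(-7\right) \frac{1}{-31}} = \frac{299}{\left(-7\right) \left(- \frac{1}{31}\right)} = \frac{299}{\frac{7}{31}} = 299 \cdot \frac{31}{7} = \frac{9269}{7} \approx 1324.1$)
$o + - 3 \cdot 5 \cdot 7 = \frac{9269}{7} + - 3 \cdot 5 \cdot 7 = \frac{9269}{7} + \left(-1\right) 15 \cdot 7 = \frac{9269}{7} - 105 = \frac{8534}{7}$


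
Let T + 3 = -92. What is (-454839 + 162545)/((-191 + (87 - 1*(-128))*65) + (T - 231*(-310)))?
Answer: -292294/85299 ≈ -3.4267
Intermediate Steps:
T = -95 (T = -3 - 92 = -95)
(-454839 + 162545)/((-191 + (87 - 1*(-128))*65) + (T - 231*(-310))) = (-454839 + 162545)/((-191 + (87 - 1*(-128))*65) + (-95 - 231*(-310))) = -292294/((-191 + (87 + 128)*65) + (-95 + 71610)) = -292294/((-191 + 215*65) + 71515) = -292294/((-191 + 13975) + 71515) = -292294/(13784 + 71515) = -292294/85299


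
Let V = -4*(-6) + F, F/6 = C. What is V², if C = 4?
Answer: 2304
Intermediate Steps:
F = 24 (F = 6*4 = 24)
V = 48 (V = -4*(-6) + 24 = 24 + 24 = 48)
V² = 48² = 2304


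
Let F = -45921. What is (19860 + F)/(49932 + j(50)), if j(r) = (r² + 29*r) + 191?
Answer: -26061/54073 ≈ -0.48196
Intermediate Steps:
j(r) = 191 + r² + 29*r
(19860 + F)/(49932 + j(50)) = (19860 - 45921)/(49932 + (191 + 50² + 29*50)) = -26061/(49932 + (191 + 2500 + 1450)) = -26061/(49932 + 4141) = -26061/54073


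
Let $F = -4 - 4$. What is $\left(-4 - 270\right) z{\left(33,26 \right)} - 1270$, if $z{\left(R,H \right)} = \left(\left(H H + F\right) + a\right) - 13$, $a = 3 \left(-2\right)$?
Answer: $-179096$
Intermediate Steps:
$F = -8$ ($F = -4 - 4 = -8$)
$a = -6$
$z{\left(R,H \right)} = -27 + H^{2}$ ($z{\left(R,H \right)} = \left(\left(H H - 8\right) - 6\right) - 13 = \left(\left(H^{2} - 8\right) - 6\right) - 13 = \left(\left(-8 + H^{2}\right) - 6\right) - 13 = \left(-14 + H^{2}\right) - 13 = -27 + H^{2}$)
$\left(-4 - 270\right) z{\left(33,26 \right)} - 1270 = \left(-4 - 270\right) \left(-27 + 26^{2}\right) - 1270 = \left(-4 - 270\right) \left(-27 + 676\right) - 1270 = \left(-274\right) 649 - 1270 = -177826 - 1270 = -179096$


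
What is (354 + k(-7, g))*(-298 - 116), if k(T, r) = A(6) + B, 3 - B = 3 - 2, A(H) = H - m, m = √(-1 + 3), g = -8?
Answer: -149868 + 414*√2 ≈ -1.4928e+5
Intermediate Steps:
m = √2 ≈ 1.4142
A(H) = H - √2
B = 2 (B = 3 - (3 - 2) = 3 - 1*1 = 3 - 1 = 2)
k(T, r) = 8 - √2 (k(T, r) = (6 - √2) + 2 = 8 - √2)
(354 + k(-7, g))*(-298 - 116) = (354 + (8 - √2))*(-298 - 116) = (362 - √2)*(-414) = -149868 + 414*√2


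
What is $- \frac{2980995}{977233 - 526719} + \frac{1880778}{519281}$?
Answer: $- \frac{700657244703}{233943360434} \approx -2.995$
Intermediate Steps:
$- \frac{2980995}{977233 - 526719} + \frac{1880778}{519281} = - \frac{2980995}{450514} + 1880778 \cdot \frac{1}{519281} = \left(-2980995\right) \frac{1}{450514} + \frac{1880778}{519281} = - \frac{2980995}{450514} + \frac{1880778}{519281} = - \frac{700657244703}{233943360434}$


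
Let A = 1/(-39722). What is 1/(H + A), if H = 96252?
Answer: 39722/3823321943 ≈ 1.0389e-5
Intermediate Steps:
A = -1/39722 ≈ -2.5175e-5
1/(H + A) = 1/(96252 - 1/39722) = 1/(3823321943/39722) = 39722/3823321943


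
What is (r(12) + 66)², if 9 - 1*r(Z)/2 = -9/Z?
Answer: 29241/4 ≈ 7310.3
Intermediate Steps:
r(Z) = 18 + 18/Z (r(Z) = 18 - (-18)/Z = 18 + 18/Z)
(r(12) + 66)² = ((18 + 18/12) + 66)² = ((18 + 18*(1/12)) + 66)² = ((18 + 3/2) + 66)² = (39/2 + 66)² = (171/2)² = 29241/4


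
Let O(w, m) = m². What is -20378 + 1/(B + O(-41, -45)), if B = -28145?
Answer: -532273361/26120 ≈ -20378.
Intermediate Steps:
-20378 + 1/(B + O(-41, -45)) = -20378 + 1/(-28145 + (-45)²) = -20378 + 1/(-28145 + 2025) = -20378 + 1/(-26120) = -20378 - 1/26120 = -532273361/26120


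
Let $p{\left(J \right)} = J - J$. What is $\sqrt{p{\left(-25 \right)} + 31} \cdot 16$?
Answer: $16 \sqrt{31} \approx 89.084$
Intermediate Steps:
$p{\left(J \right)} = 0$
$\sqrt{p{\left(-25 \right)} + 31} \cdot 16 = \sqrt{0 + 31} \cdot 16 = \sqrt{31} \cdot 16 = 16 \sqrt{31}$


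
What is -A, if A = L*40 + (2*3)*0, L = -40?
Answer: 1600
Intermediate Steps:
A = -1600 (A = -40*40 + (2*3)*0 = -1600 + 6*0 = -1600 + 0 = -1600)
-A = -1*(-1600) = 1600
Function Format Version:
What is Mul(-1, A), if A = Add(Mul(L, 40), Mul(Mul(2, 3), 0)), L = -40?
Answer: 1600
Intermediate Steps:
A = -1600 (A = Add(Mul(-40, 40), Mul(Mul(2, 3), 0)) = Add(-1600, Mul(6, 0)) = Add(-1600, 0) = -1600)
Mul(-1, A) = Mul(-1, -1600) = 1600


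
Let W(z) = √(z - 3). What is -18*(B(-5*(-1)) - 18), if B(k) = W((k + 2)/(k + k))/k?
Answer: 324 - 9*I*√230/25 ≈ 324.0 - 5.4597*I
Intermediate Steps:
W(z) = √(-3 + z)
B(k) = √(-3 + (2 + k)/(2*k))/k (B(k) = √(-3 + (k + 2)/(k + k))/k = √(-3 + (2 + k)/((2*k)))/k = √(-3 + (2 + k)*(1/(2*k)))/k = √(-3 + (2 + k)/(2*k))/k)
-18*(B(-5*(-1)) - 18) = -18*(√(-10 + 4/((-5*(-1))))/(2*((-5*(-1)))) - 18) = -18*((½)*√(-10 + 4/5)/5 - 18) = -18*((½)*(⅕)*√(-10 + 4*(⅕)) - 18) = -18*((½)*(⅕)*√(-10 + ⅘) - 18) = -18*((½)*(⅕)*√(-46/5) - 18) = -18*((½)*(⅕)*(I*√230/5) - 18) = -18*(I*√230/50 - 18) = -18*(-18 + I*√230/50) = 324 - 9*I*√230/25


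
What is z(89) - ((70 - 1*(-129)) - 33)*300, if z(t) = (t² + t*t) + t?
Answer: -33869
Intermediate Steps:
z(t) = t + 2*t² (z(t) = (t² + t²) + t = 2*t² + t = t + 2*t²)
z(89) - ((70 - 1*(-129)) - 33)*300 = 89*(1 + 2*89) - ((70 - 1*(-129)) - 33)*300 = 89*(1 + 178) - ((70 + 129) - 33)*300 = 89*179 - (199 - 33)*300 = 15931 - 166*300 = 15931 - 1*49800 = 15931 - 49800 = -33869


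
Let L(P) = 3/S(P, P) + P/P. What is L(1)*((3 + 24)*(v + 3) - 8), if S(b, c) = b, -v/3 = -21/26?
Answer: 7198/13 ≈ 553.69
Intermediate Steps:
v = 63/26 (v = -(-63)/26 = -3*(-21/26) = 63/26 ≈ 2.4231)
L(P) = 1 + 3/P (L(P) = 3/P + P/P = 3/P + 1 = 1 + 3/P)
L(1)*((3 + 24)*(v + 3) - 8) = ((3 + 1)/1)*((3 + 24)*(63/26 + 3) - 8) = (1*4)*(27*(141/26) - 8) = 4*(3807/26 - 8) = 4*(3599/26) = 7198/13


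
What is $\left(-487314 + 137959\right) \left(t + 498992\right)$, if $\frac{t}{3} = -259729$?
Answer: $97887524225$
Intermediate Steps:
$t = -779187$ ($t = 3 \left(-259729\right) = -779187$)
$\left(-487314 + 137959\right) \left(t + 498992\right) = \left(-487314 + 137959\right) \left(-779187 + 498992\right) = \left(-349355\right) \left(-280195\right) = 97887524225$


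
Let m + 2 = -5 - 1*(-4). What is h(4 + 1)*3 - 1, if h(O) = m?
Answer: -10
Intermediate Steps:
m = -3 (m = -2 + (-5 - 1*(-4)) = -2 + (-5 + 4) = -2 - 1 = -3)
h(O) = -3
h(4 + 1)*3 - 1 = -3*3 - 1 = -9 - 1 = -10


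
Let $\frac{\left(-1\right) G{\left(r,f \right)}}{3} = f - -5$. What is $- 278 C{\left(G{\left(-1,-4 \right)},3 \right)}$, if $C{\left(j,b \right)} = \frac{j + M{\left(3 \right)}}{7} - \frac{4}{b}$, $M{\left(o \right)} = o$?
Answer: $\frac{1112}{3} \approx 370.67$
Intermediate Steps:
$G{\left(r,f \right)} = -15 - 3 f$ ($G{\left(r,f \right)} = - 3 \left(f - -5\right) = - 3 \left(f + 5\right) = - 3 \left(5 + f\right) = -15 - 3 f$)
$C{\left(j,b \right)} = \frac{3}{7} - \frac{4}{b} + \frac{j}{7}$ ($C{\left(j,b \right)} = \frac{j + 3}{7} - \frac{4}{b} = \left(3 + j\right) \frac{1}{7} - \frac{4}{b} = \left(\frac{3}{7} + \frac{j}{7}\right) - \frac{4}{b} = \frac{3}{7} - \frac{4}{b} + \frac{j}{7}$)
$- 278 C{\left(G{\left(-1,-4 \right)},3 \right)} = - 278 \frac{-28 + 3 \left(3 - 3\right)}{7 \cdot 3} = - 278 \cdot \frac{1}{7} \cdot \frac{1}{3} \left(-28 + 3 \left(3 + \left(-15 + 12\right)\right)\right) = - 278 \cdot \frac{1}{7} \cdot \frac{1}{3} \left(-28 + 3 \left(3 - 3\right)\right) = - 278 \cdot \frac{1}{7} \cdot \frac{1}{3} \left(-28 + 3 \cdot 0\right) = - 278 \cdot \frac{1}{7} \cdot \frac{1}{3} \left(-28 + 0\right) = - 278 \cdot \frac{1}{7} \cdot \frac{1}{3} \left(-28\right) = \left(-278\right) \left(- \frac{4}{3}\right) = \frac{1112}{3}$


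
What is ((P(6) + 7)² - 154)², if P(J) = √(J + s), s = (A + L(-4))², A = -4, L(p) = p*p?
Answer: 31425 + 6300*√6 ≈ 46857.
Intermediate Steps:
L(p) = p²
s = 144 (s = (-4 + (-4)²)² = (-4 + 16)² = 12² = 144)
P(J) = √(144 + J) (P(J) = √(J + 144) = √(144 + J))
((P(6) + 7)² - 154)² = ((√(144 + 6) + 7)² - 154)² = ((√150 + 7)² - 154)² = ((5*√6 + 7)² - 154)² = ((7 + 5*√6)² - 154)² = (-154 + (7 + 5*√6)²)²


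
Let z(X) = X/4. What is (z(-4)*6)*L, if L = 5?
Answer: -30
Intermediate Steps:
z(X) = X/4 (z(X) = X*(1/4) = X/4)
(z(-4)*6)*L = (((1/4)*(-4))*6)*5 = -1*6*5 = -6*5 = -30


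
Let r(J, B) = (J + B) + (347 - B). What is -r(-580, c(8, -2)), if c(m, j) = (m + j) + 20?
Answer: 233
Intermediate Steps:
c(m, j) = 20 + j + m (c(m, j) = (j + m) + 20 = 20 + j + m)
r(J, B) = 347 + J (r(J, B) = (B + J) + (347 - B) = 347 + J)
-r(-580, c(8, -2)) = -(347 - 580) = -1*(-233) = 233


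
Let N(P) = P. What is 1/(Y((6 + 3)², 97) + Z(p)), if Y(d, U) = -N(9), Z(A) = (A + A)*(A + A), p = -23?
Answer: 1/2107 ≈ 0.00047461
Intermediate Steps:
Z(A) = 4*A² (Z(A) = (2*A)*(2*A) = 4*A²)
Y(d, U) = -9 (Y(d, U) = -1*9 = -9)
1/(Y((6 + 3)², 97) + Z(p)) = 1/(-9 + 4*(-23)²) = 1/(-9 + 4*529) = 1/(-9 + 2116) = 1/2107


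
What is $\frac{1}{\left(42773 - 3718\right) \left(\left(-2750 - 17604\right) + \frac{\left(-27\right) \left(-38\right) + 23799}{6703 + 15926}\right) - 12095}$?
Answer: $- \frac{7543}{5995890872670} \approx -1.258 \cdot 10^{-9}$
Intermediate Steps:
$\frac{1}{\left(42773 - 3718\right) \left(\left(-2750 - 17604\right) + \frac{\left(-27\right) \left(-38\right) + 23799}{6703 + 15926}\right) - 12095} = \frac{1}{39055 \left(\left(-2750 - 17604\right) + \frac{1026 + 23799}{22629}\right) - 12095} = \frac{1}{39055 \left(-20354 + 24825 \cdot \frac{1}{22629}\right) - 12095} = \frac{1}{39055 \left(-20354 + \frac{8275}{7543}\right) - 12095} = \frac{1}{39055 \left(- \frac{153521947}{7543}\right) - 12095} = \frac{1}{- \frac{5995799640085}{7543} - 12095} = \frac{1}{- \frac{5995890872670}{7543}} = - \frac{7543}{5995890872670}$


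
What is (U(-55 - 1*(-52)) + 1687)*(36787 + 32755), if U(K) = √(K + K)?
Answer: 117317354 + 69542*I*√6 ≈ 1.1732e+8 + 1.7034e+5*I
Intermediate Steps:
U(K) = √2*√K (U(K) = √(2*K) = √2*√K)
(U(-55 - 1*(-52)) + 1687)*(36787 + 32755) = (√2*√(-55 - 1*(-52)) + 1687)*(36787 + 32755) = (√2*√(-55 + 52) + 1687)*69542 = (√2*√(-3) + 1687)*69542 = (√2*(I*√3) + 1687)*69542 = (I*√6 + 1687)*69542 = (1687 + I*√6)*69542 = 117317354 + 69542*I*√6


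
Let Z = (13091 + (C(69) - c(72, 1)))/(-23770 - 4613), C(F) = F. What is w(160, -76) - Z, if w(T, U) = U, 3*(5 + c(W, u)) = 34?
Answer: -6431863/85149 ≈ -75.537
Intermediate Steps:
c(W, u) = 19/3 (c(W, u) = -5 + (1/3)*34 = -5 + 34/3 = 19/3)
Z = -39461/85149 (Z = (13091 + (69 - 1*19/3))/(-23770 - 4613) = (13091 + (69 - 19/3))/(-28383) = (13091 + 188/3)*(-1/28383) = (39461/3)*(-1/28383) = -39461/85149 ≈ -0.46343)
w(160, -76) - Z = -76 - 1*(-39461/85149) = -76 + 39461/85149 = -6431863/85149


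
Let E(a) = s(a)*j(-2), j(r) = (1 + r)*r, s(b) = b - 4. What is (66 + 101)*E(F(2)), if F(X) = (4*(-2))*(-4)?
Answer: 9352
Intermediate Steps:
F(X) = 32 (F(X) = -8*(-4) = 32)
s(b) = -4 + b
j(r) = r*(1 + r)
E(a) = -8 + 2*a (E(a) = (-4 + a)*(-2*(1 - 2)) = (-4 + a)*(-2*(-1)) = (-4 + a)*2 = -8 + 2*a)
(66 + 101)*E(F(2)) = (66 + 101)*(-8 + 2*32) = 167*(-8 + 64) = 167*56 = 9352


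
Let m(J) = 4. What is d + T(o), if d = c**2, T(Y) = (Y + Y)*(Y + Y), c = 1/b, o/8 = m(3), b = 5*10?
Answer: 10240001/2500 ≈ 4096.0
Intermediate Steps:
b = 50
o = 32 (o = 8*4 = 32)
c = 1/50 ≈ 0.020000
T(Y) = 4*Y**2 (T(Y) = (2*Y)*(2*Y) = 4*Y**2)
d = 1/2500 (d = (1/50)**2 = 1/2500 ≈ 0.00040000)
d + T(o) = 1/2500 + 4*32**2 = 1/2500 + 4*1024 = 1/2500 + 4096 = 10240001/2500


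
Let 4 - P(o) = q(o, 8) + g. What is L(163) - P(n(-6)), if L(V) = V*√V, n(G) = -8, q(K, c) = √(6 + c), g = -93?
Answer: -97 + √14 + 163*√163 ≈ 1987.8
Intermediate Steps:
L(V) = V^(3/2)
P(o) = 97 - √14 (P(o) = 4 - (√(6 + 8) - 93) = 4 - (√14 - 93) = 4 - (-93 + √14) = 4 + (93 - √14) = 97 - √14)
L(163) - P(n(-6)) = 163^(3/2) - (97 - √14) = 163*√163 + (-97 + √14) = -97 + √14 + 163*√163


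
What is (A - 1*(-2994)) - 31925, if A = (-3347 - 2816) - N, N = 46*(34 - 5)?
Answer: -36428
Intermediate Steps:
N = 1334 (N = 46*29 = 1334)
A = -7497 (A = (-3347 - 2816) - 1*1334 = -6163 - 1334 = -7497)
(A - 1*(-2994)) - 31925 = (-7497 - 1*(-2994)) - 31925 = (-7497 + 2994) - 31925 = -4503 - 31925 = -36428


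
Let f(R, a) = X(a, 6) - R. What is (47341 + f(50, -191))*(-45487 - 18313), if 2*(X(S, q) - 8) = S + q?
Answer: -3011774700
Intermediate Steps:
X(S, q) = 8 + S/2 + q/2 (X(S, q) = 8 + (S + q)/2 = 8 + (S/2 + q/2) = 8 + S/2 + q/2)
f(R, a) = 11 + a/2 - R (f(R, a) = (8 + a/2 + (½)*6) - R = (8 + a/2 + 3) - R = (11 + a/2) - R = 11 + a/2 - R)
(47341 + f(50, -191))*(-45487 - 18313) = (47341 + (11 + (½)*(-191) - 1*50))*(-45487 - 18313) = (47341 + (11 - 191/2 - 50))*(-63800) = (47341 - 269/2)*(-63800) = (94413/2)*(-63800) = -3011774700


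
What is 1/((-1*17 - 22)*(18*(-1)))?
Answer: 1/702 ≈ 0.0014245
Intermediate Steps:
1/((-1*17 - 22)*(18*(-1))) = 1/((-17 - 22)*(-18)) = 1/(-39*(-18)) = 1/702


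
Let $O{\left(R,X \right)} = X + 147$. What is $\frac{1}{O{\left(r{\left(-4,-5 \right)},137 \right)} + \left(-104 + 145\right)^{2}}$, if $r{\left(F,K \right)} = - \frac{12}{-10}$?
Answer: $\frac{1}{1965} \approx 0.00050891$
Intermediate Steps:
$r{\left(F,K \right)} = \frac{6}{5}$ ($r{\left(F,K \right)} = \left(-12\right) \left(- \frac{1}{10}\right) = \frac{6}{5}$)
$O{\left(R,X \right)} = 147 + X$
$\frac{1}{O{\left(r{\left(-4,-5 \right)},137 \right)} + \left(-104 + 145\right)^{2}} = \frac{1}{\left(147 + 137\right) + \left(-104 + 145\right)^{2}} = \frac{1}{284 + 41^{2}} = \frac{1}{284 + 1681} = \frac{1}{1965}$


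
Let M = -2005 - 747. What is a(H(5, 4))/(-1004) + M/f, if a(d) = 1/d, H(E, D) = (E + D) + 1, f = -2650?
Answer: 2762743/2660600 ≈ 1.0384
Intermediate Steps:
H(E, D) = 1 + D + E (H(E, D) = (D + E) + 1 = 1 + D + E)
M = -2752
a(H(5, 4))/(-1004) + M/f = 1/((1 + 4 + 5)*(-1004)) - 2752/(-2650) = -1/1004/10 - 2752*(-1/2650) = (⅒)*(-1/1004) + 1376/1325 = -1/10040 + 1376/1325 = 2762743/2660600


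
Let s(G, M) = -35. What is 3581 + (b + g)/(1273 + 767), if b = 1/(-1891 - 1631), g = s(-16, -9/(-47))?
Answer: 25728932009/7184880 ≈ 3581.0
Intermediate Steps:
g = -35
b = -1/3522 (b = 1/(-3522) = -1/3522 ≈ -0.00028393)
3581 + (b + g)/(1273 + 767) = 3581 + (-1/3522 - 35)/(1273 + 767) = 3581 - 123271/3522/2040 = 3581 - 123271/3522*1/2040 = 3581 - 123271/7184880 = 25728932009/7184880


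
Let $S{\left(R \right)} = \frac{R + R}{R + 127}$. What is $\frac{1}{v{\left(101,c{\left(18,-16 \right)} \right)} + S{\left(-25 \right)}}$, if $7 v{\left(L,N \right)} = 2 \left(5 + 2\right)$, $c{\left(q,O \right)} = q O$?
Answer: $\frac{51}{77} \approx 0.66234$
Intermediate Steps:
$c{\left(q,O \right)} = O q$
$v{\left(L,N \right)} = 2$ ($v{\left(L,N \right)} = \frac{2 \left(5 + 2\right)}{7} = \frac{2 \cdot 7}{7} = \frac{1}{7} \cdot 14 = 2$)
$S{\left(R \right)} = \frac{2 R}{127 + R}$
$\frac{1}{v{\left(101,c{\left(18,-16 \right)} \right)} + S{\left(-25 \right)}} = \frac{1}{2 + 2 \left(-25\right) \frac{1}{127 - 25}} = \frac{1}{2 + 2 \left(-25\right) \frac{1}{102}} = \frac{1}{2 - \frac{25}{51}} = \frac{1}{\frac{77}{51}} = \frac{51}{77}$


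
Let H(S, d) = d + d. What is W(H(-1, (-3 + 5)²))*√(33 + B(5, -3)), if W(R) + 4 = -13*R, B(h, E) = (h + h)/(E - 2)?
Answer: -108*√31 ≈ -601.32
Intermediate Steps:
B(h, E) = 2*h/(-2 + E) (B(h, E) = (2*h)/(-2 + E) = 2*h/(-2 + E))
H(S, d) = 2*d
W(R) = -4 - 13*R
W(H(-1, (-3 + 5)²))*√(33 + B(5, -3)) = (-4 - 26*(-3 + 5)²)*√(33 + 2*5/(-2 - 3)) = (-4 - 26*2²)*√(33 + 2*5/(-5)) = (-4 - 26*4)*√(33 + 2*5*(-⅕)) = (-4 - 13*8)*√(33 - 2) = (-4 - 104)*√31 = -108*√31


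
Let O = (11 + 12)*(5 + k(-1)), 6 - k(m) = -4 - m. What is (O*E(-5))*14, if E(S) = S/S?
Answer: 4508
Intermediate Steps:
k(m) = 10 + m (k(m) = 6 - (-4 - m) = 6 + (4 + m) = 10 + m)
E(S) = 1
O = 322 (O = (11 + 12)*(5 + (10 - 1)) = 23*(5 + 9) = 23*14 = 322)
(O*E(-5))*14 = (322*1)*14 = 322*14 = 4508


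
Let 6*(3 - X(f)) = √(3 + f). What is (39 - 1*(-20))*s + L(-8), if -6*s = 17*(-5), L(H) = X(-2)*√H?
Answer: 5015/6 + 17*I*√2/3 ≈ 835.83 + 8.0139*I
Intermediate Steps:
X(f) = 3 - √(3 + f)/6
L(H) = 17*√H/6 (L(H) = (3 - √(3 - 2)/6)*√H = (3 - √1/6)*√H = (3 - ⅙*1)*√H = (3 - ⅙)*√H = 17*√H/6)
s = 85/6 (s = -17*(-5)/6 = -⅙*(-85) = 85/6 ≈ 14.167)
(39 - 1*(-20))*s + L(-8) = (39 - 1*(-20))*(85/6) + 17*√(-8)/6 = (39 + 20)*(85/6) + 17*(2*I*√2)/6 = 59*(85/6) + 17*I*√2/3 = 5015/6 + 17*I*√2/3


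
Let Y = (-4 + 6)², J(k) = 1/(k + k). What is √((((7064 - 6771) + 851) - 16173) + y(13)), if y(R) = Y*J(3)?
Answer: I*√135255/3 ≈ 122.59*I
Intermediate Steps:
J(k) = 1/(2*k)
Y = 4 (Y = 2² = 4)
y(R) = ⅔ (y(R) = 4*((½)/3) = 4*((½)*(⅓)) = 4*(⅙) = ⅔)
√((((7064 - 6771) + 851) - 16173) + y(13)) = √((((7064 - 6771) + 851) - 16173) + ⅔) = √(((293 + 851) - 16173) + ⅔) = √((1144 - 16173) + ⅔) = √(-15029 + ⅔) = √(-45085/3) = I*√135255/3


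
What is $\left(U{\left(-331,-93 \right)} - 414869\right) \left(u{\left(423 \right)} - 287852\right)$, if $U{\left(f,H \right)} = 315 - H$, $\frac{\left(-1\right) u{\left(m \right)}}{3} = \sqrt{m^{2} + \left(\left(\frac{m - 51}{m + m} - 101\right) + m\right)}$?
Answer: $119303427772 + \frac{414461 \sqrt{3563697873}}{47} \approx 1.1983 \cdot 10^{11}$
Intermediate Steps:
$u{\left(m \right)} = - 3 \sqrt{-101 + m + m^{2} + \frac{-51 + m}{2 m}}$ ($u{\left(m \right)} = - 3 \sqrt{m^{2} + \left(\left(\frac{m - 51}{m + m} - 101\right) + m\right)} = - 3 \sqrt{m^{2} - \left(101 - m - \frac{-51 + m}{2 m}\right)} = - 3 \sqrt{m^{2} + \left(-101 + m + \frac{-51 + m}{2 m}\right)} = - 3 \sqrt{-101 + m + m^{2} + \frac{-51 + m}{2 m}}$)
$\left(U{\left(-331,-93 \right)} - 414869\right) \left(u{\left(423 \right)} - 287852\right) = \left(\left(315 - -93\right) - 414869\right) \left(- \frac{3 \sqrt{-402 - \frac{102}{423} + 4 \cdot 423 + 4 \cdot 423^{2}}}{2} - 287852\right) = \left(\left(315 + 93\right) - 414869\right) \left(- \frac{3 \sqrt{-402 - \frac{34}{141} + 1692 + 4 \cdot 178929}}{2} - 287852\right) = \left(408 - 414869\right) \left(- \frac{3 \sqrt{-402 - \frac{34}{141} + 1692 + 715716}}{2} - 287852\right) = - 414461 \left(- \frac{3 \sqrt{\frac{101097812}{141}}}{2} - 287852\right) = - 414461 \left(- \frac{3 \frac{2 \sqrt{3563697873}}{141}}{2} - 287852\right) = - 414461 \left(- \frac{\sqrt{3563697873}}{47} - 287852\right) = - 414461 \left(-287852 - \frac{\sqrt{3563697873}}{47}\right) = 119303427772 + \frac{414461 \sqrt{3563697873}}{47}$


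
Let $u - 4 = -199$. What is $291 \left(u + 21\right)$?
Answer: $-50634$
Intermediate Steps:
$u = -195$ ($u = 4 - 199 = -195$)
$291 \left(u + 21\right) = 291 \left(-195 + 21\right) = 291 \left(-174\right) = -50634$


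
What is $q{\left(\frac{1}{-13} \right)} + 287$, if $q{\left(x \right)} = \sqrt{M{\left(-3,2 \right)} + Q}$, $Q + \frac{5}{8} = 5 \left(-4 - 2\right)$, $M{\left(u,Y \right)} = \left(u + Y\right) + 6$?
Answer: $287 + \frac{i \sqrt{410}}{4} \approx 287.0 + 5.0621 i$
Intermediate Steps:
$M{\left(u,Y \right)} = 6 + Y + u$ ($M{\left(u,Y \right)} = \left(Y + u\right) + 6 = 6 + Y + u$)
$Q = - \frac{245}{8}$ ($Q = - \frac{5}{8} + 5 \left(-4 - 2\right) = - \frac{5}{8} + 5 \left(-6\right) = - \frac{5}{8} - 30 = - \frac{245}{8} \approx -30.625$)
$q{\left(x \right)} = \frac{i \sqrt{410}}{4}$ ($q{\left(x \right)} = \sqrt{\left(6 + 2 - 3\right) - \frac{245}{8}} = \sqrt{5 - \frac{245}{8}} = \sqrt{- \frac{205}{8}} = \frac{i \sqrt{410}}{4}$)
$q{\left(\frac{1}{-13} \right)} + 287 = \frac{i \sqrt{410}}{4} + 287 = 287 + \frac{i \sqrt{410}}{4}$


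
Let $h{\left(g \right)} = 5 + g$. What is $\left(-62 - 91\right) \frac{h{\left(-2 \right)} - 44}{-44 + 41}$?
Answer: $-2091$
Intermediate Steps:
$\left(-62 - 91\right) \frac{h{\left(-2 \right)} - 44}{-44 + 41} = \left(-62 - 91\right) \frac{\left(5 - 2\right) - 44}{-44 + 41} = - 153 \frac{3 - 44}{-3} = - 153 \left(\left(-41\right) \left(- \frac{1}{3}\right)\right) = \left(-153\right) \frac{41}{3} = -2091$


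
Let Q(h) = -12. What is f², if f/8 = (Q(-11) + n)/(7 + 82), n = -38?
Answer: 160000/7921 ≈ 20.199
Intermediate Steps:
f = -400/89 (f = 8*((-12 - 38)/(7 + 82)) = 8*(-50/89) = -400/89 ≈ -4.4944)
f² = (-400/89)² = 160000/7921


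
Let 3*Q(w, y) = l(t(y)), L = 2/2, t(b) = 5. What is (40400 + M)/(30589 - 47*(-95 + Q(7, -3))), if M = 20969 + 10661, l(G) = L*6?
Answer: 7203/3496 ≈ 2.0604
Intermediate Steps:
L = 1 (L = 2*(½) = 1)
l(G) = 6 (l(G) = 1*6 = 6)
Q(w, y) = 2 (Q(w, y) = (⅓)*6 = 2)
M = 31630
(40400 + M)/(30589 - 47*(-95 + Q(7, -3))) = (40400 + 31630)/(30589 - 47*(-95 + 2)) = 72030/(30589 - 47*(-93)) = 72030/(30589 + 4371) = 72030/34960 = 72030*(1/34960) = 7203/3496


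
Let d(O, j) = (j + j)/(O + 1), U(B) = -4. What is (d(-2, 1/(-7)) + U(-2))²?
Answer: 676/49 ≈ 13.796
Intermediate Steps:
d(O, j) = 2*j/(1 + O) (d(O, j) = (2*j)/(1 + O) = 2*j/(1 + O))
(d(-2, 1/(-7)) + U(-2))² = (2/(-7*(1 - 2)) - 4)² = (2*(-⅐)/(-1) - 4)² = (2*(-⅐)*(-1) - 4)² = (2/7 - 4)² = (-26/7)² = 676/49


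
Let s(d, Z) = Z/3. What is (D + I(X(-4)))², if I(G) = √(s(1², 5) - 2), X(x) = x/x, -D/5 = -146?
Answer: (2190 + I*√3)²/9 ≈ 5.329e+5 + 842.93*I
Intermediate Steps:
s(d, Z) = Z/3 (s(d, Z) = Z*(⅓) = Z/3)
D = 730 (D = -5*(-146) = 730)
X(x) = 1
I(G) = I*√3/3 (I(G) = √((⅓)*5 - 2) = √(5/3 - 2) = √(-⅓) = I*√3/3)
(D + I(X(-4)))² = (730 + I*√3/3)²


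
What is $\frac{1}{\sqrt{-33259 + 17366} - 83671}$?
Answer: $- \frac{83671}{7000852134} - \frac{i \sqrt{15893}}{7000852134} \approx -1.1952 \cdot 10^{-5} - 1.8007 \cdot 10^{-8} i$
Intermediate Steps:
$\frac{1}{\sqrt{-33259 + 17366} - 83671} = \frac{1}{\sqrt{-15893} - 83671} = \frac{1}{i \sqrt{15893} - 83671} = \frac{1}{-83671 + i \sqrt{15893}}$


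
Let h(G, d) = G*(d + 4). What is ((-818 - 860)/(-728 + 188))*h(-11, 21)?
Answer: -46145/54 ≈ -854.54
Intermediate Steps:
h(G, d) = G*(4 + d)
((-818 - 860)/(-728 + 188))*h(-11, 21) = ((-818 - 860)/(-728 + 188))*(-11*(4 + 21)) = (-1678/(-540))*(-11*25) = -1678*(-1/540)*(-275) = (839/270)*(-275) = -46145/54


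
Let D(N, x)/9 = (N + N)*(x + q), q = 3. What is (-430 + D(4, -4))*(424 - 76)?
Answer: -174696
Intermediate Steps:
D(N, x) = 18*N*(3 + x) (D(N, x) = 9*((N + N)*(x + 3)) = 9*((2*N)*(3 + x)) = 9*(2*N*(3 + x)) = 18*N*(3 + x))
(-430 + D(4, -4))*(424 - 76) = (-430 + 18*4*(3 - 4))*(424 - 76) = (-430 + 18*4*(-1))*348 = (-430 - 72)*348 = -502*348 = -174696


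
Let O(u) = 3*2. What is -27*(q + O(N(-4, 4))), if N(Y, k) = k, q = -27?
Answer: 567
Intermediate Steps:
O(u) = 6
-27*(q + O(N(-4, 4))) = -27*(-27 + 6) = -27*(-21) = 567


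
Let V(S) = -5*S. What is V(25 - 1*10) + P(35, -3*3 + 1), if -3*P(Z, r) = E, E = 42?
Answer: -89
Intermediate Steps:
P(Z, r) = -14 (P(Z, r) = -⅓*42 = -14)
V(25 - 1*10) + P(35, -3*3 + 1) = -5*(25 - 1*10) - 14 = -5*(25 - 10) - 14 = -5*15 - 14 = -75 - 14 = -89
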